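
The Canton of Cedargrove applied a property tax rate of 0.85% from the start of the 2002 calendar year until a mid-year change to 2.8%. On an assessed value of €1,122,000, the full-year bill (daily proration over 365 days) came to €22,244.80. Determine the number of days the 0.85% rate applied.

153 days

Let d = days at the first rate; then 365 − d days at the second rate.
€1,122,000 × [0.85%·d + 2.8%·(365−d)] / 365 = €22,244.80
Solving gives d = 153, so the new rate took effect on June 3, 2002.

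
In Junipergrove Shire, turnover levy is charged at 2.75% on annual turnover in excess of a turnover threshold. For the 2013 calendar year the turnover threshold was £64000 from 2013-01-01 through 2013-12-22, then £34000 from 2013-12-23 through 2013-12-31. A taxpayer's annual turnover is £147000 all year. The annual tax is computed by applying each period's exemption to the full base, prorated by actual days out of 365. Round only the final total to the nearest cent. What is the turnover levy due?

£2302.84

2013-01-01 to 2013-12-22: 356 days, exemption £64000 → (£147000 − £64000) × 2.75% × 356/365 = £2226.2192
2013-12-23 to 2013-12-31: 9 days, exemption £34000 → (£147000 − £34000) × 2.75% × 9/365 = £76.6233
Total = £2302.8425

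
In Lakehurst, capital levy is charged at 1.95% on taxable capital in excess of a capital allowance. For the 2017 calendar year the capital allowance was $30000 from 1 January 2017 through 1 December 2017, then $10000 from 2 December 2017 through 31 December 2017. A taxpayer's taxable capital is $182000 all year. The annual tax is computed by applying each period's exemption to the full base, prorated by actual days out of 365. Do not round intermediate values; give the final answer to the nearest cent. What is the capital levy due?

$2996.05

1 January – 1 December 2017: 335 days, exemption $30000 → ($182000 − $30000) × 1.95% × 335/365 = $2720.3836
2 December – 31 December 2017: 30 days, exemption $10000 → ($182000 − $10000) × 1.95% × 30/365 = $275.6712
Total = $2996.0548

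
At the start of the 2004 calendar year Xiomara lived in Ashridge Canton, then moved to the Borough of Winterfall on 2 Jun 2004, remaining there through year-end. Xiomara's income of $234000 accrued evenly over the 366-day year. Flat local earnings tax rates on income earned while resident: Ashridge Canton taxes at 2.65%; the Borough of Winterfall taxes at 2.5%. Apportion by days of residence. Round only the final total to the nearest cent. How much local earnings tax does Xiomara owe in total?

$5996.73

Ashridge Canton, 1 Jan – 1 Jun 2004: 153 days → $234000 × 2.65% × 153/366 = $2592.2213
The Borough of Winterfall, 2 Jun – 31 Dec 2004: 213 days → $234000 × 2.5% × 213/366 = $3404.5082
Total = $5996.7295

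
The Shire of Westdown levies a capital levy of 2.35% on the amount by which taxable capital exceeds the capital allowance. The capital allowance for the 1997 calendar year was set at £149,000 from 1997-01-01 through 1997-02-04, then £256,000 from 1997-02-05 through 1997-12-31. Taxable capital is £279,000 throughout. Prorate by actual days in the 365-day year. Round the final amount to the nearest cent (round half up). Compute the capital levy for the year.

1997-01-01 to 1997-02-04: 35 days, exemption £149,000 → (£279,000 − £149,000) × 2.35% × 35/365 = £292.9452
1997-02-05 to 1997-12-31: 330 days, exemption £256,000 → (£279,000 − £256,000) × 2.35% × 330/365 = £488.6712
Total = £781.6164

£781.62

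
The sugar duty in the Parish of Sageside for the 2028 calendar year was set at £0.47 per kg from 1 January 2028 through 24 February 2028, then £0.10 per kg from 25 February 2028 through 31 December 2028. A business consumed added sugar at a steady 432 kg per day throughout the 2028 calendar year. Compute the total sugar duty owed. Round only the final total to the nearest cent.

£24,602.40

1 January – 24 February 2028: 55 days × 432 kg/day = 23,760 kg at £0.47/kg → £11,167.20
25 February – 31 December 2028: 311 days × 432 kg/day = 134,352 kg at £0.10/kg → £13,435.20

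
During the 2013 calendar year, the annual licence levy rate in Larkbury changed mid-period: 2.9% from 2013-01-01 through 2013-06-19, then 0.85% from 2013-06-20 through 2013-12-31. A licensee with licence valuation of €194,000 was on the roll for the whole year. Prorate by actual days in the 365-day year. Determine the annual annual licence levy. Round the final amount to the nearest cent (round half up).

€3,501.30

2013-01-01 to 2013-06-19: 170 days at 2.9% → €194,000 × 2.9% × 170/365 = €2,620.3288
2013-06-20 to 2013-12-31: 195 days at 0.85% → €194,000 × 0.85% × 195/365 = €880.9726
Total = €3,501.3014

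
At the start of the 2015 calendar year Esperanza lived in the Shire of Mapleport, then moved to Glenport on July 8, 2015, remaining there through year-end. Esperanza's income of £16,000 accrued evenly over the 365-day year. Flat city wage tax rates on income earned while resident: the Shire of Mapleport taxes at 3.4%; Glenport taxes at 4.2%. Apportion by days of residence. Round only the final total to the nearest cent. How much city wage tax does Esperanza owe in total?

£606.07

The Shire of Mapleport, January 1 – July 7, 2015: 188 days → £16,000 × 3.4% × 188/365 = £280.1973
Glenport, July 8 – December 31, 2015: 177 days → £16,000 × 4.2% × 177/365 = £325.8740
Total = £606.0712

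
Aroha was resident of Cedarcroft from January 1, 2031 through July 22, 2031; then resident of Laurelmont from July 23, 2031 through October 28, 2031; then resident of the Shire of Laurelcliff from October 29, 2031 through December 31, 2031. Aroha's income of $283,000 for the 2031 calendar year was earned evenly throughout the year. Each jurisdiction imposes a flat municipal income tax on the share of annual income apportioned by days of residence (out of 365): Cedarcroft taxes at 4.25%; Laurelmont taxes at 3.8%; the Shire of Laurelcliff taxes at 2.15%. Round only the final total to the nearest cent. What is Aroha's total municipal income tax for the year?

Cedarcroft, January 1 – July 22, 2031: 203 days → $283,000 × 4.25% × 203/365 = $6,689.2671
Laurelmont, July 23 – October 28, 2031: 98 days → $283,000 × 3.8% × 98/365 = $2,887.3753
The Shire of Laurelcliff, October 29 – December 31, 2031: 64 days → $283,000 × 2.15% × 64/365 = $1,066.8712
Total = $10,643.5137

$10,643.51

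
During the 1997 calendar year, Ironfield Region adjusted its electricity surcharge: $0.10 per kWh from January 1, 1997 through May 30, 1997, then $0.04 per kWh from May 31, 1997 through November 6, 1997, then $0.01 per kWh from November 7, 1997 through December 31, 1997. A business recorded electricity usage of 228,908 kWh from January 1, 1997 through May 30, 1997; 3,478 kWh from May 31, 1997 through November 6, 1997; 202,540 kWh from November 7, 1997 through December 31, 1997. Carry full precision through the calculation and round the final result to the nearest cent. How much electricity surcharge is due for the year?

January 1 – May 30, 1997: 228,908 kWh at $0.10/kWh → $22890.80
May 31 – November 6, 1997: 3,478 kWh at $0.04/kWh → $139.12
November 7 – December 31, 1997: 202,540 kWh at $0.01/kWh → $2025.40

$25055.32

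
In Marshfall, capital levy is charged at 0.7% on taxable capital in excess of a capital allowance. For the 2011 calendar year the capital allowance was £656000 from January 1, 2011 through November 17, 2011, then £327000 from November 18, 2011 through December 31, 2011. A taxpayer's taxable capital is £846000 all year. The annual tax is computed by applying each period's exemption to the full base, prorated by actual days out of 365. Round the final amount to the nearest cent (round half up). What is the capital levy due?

January 1 – November 17, 2011: 321 days, exemption £656000 → (£846000 − £656000) × 0.7% × 321/365 = £1169.6712
November 18 – December 31, 2011: 44 days, exemption £327000 → (£846000 − £327000) × 0.7% × 44/365 = £437.9507
Total = £1607.6219

£1607.62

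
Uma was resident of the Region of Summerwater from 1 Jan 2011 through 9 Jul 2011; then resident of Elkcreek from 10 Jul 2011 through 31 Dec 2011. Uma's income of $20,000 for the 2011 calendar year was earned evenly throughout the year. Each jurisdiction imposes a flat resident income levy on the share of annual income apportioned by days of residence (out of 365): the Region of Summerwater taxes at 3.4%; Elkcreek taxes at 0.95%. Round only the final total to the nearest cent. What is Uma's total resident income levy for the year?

$445.07

The Region of Summerwater, 1 Jan – 9 Jul 2011: 190 days → $20,000 × 3.4% × 190/365 = $353.9726
Elkcreek, 10 Jul – 31 Dec 2011: 175 days → $20,000 × 0.95% × 175/365 = $91.0959
Total = $445.0685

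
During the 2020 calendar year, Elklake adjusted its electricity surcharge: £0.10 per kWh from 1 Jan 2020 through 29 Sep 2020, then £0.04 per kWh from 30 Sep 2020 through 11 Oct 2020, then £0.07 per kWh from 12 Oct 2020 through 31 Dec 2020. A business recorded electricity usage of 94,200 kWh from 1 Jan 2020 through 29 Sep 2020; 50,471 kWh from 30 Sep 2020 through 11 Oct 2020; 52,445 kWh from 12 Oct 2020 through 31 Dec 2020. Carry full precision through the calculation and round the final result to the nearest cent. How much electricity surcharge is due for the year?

£15,109.99

1 Jan – 29 Sep 2020: 94,200 kWh at £0.10/kWh → £9,420.00
30 Sep – 11 Oct 2020: 50,471 kWh at £0.04/kWh → £2,018.84
12 Oct – 31 Dec 2020: 52,445 kWh at £0.07/kWh → £3,671.15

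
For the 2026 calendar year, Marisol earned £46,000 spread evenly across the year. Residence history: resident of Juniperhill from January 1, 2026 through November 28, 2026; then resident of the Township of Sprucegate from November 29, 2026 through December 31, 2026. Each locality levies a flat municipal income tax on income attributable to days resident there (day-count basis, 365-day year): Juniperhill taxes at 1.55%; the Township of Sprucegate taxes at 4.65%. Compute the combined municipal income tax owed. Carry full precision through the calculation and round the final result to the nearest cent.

£841.93

Juniperhill, January 1 – November 28, 2026: 332 days → £46,000 × 1.55% × 332/365 = £648.5370
The Township of Sprucegate, November 29 – December 31, 2026: 33 days → £46,000 × 4.65% × 33/365 = £193.3890
Total = £841.9260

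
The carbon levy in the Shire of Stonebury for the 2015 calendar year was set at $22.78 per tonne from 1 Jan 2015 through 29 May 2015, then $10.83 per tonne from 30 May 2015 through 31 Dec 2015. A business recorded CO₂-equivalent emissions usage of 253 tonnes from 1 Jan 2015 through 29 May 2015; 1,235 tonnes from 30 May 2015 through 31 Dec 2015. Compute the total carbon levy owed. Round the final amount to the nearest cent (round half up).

1 Jan – 29 May 2015: 253 tonnes at $22.78/tonne → $5,763.34
30 May – 31 Dec 2015: 1,235 tonnes at $10.83/tonne → $13,375.05

$19,138.39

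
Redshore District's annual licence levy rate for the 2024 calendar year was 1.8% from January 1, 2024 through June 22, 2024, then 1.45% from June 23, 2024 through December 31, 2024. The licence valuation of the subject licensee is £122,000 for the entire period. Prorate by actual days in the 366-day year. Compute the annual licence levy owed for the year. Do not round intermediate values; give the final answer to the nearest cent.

£1,972.00

January 1 – June 22, 2024: 174 days at 1.8% → £122,000 × 1.8% × 174/366 = £1,044.0000
June 23 – December 31, 2024: 192 days at 1.45% → £122,000 × 1.45% × 192/366 = £928.0000
Total = £1,972.0000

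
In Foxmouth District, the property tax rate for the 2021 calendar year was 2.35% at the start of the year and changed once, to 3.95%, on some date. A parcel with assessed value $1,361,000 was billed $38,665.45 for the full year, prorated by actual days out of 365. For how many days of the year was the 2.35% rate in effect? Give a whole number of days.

253 days

Let d = days at the first rate; then 365 − d days at the second rate.
$1,361,000 × [2.35%·d + 3.95%·(365−d)] / 365 = $38,665.45
Solving gives d = 253, so the new rate took effect on 11 September 2021.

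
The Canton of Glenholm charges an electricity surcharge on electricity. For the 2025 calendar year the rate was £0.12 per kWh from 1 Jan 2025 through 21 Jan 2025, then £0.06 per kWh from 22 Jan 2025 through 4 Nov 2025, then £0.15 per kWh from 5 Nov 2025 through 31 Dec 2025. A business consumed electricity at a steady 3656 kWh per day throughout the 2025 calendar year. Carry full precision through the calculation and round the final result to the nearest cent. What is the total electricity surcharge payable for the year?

1 Jan – 21 Jan 2025: 21 days × 3656 kWh/day = 76,776 kWh at £0.12/kWh → £9,213.12
22 Jan – 4 Nov 2025: 287 days × 3656 kWh/day = 1,049,272 kWh at £0.06/kWh → £62,956.32
5 Nov – 31 Dec 2025: 57 days × 3656 kWh/day = 208,392 kWh at £0.15/kWh → £31,258.80

£103,428.24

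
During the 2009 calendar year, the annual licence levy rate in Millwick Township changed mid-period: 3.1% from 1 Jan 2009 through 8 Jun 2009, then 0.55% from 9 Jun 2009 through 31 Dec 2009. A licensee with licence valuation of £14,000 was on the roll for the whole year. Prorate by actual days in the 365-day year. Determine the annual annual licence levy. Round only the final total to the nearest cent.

1 Jan – 8 Jun 2009: 159 days at 3.1% → £14,000 × 3.1% × 159/365 = £189.0575
9 Jun – 31 Dec 2009: 206 days at 0.55% → £14,000 × 0.55% × 206/365 = £43.4575
Total = £232.5151

£232.52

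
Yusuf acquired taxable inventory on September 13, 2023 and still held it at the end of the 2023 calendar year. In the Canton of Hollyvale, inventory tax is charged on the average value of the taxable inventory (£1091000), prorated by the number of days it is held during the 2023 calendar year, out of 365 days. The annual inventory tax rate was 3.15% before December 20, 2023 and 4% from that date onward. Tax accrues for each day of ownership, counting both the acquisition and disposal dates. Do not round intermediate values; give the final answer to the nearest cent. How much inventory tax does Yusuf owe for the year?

£10661.91

September 13 – December 19, 2023: 98 days at 3.15% → £1091000 × 3.15% × 98/365 = £9227.1699
December 20 – December 31, 2023: 12 days at 4% → £1091000 × 4% × 12/365 = £1434.7397
Total = £10661.9096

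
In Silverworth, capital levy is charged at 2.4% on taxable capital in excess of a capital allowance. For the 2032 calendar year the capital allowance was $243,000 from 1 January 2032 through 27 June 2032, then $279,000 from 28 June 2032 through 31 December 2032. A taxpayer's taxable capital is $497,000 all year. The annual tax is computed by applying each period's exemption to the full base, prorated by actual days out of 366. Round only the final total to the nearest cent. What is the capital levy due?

$5,654.56

1 January – 27 June 2032: 179 days, exemption $243,000 → ($497,000 − $243,000) × 2.4% × 179/366 = $2,981.3770
28 June – 31 December 2032: 187 days, exemption $279,000 → ($497,000 − $279,000) × 2.4% × 187/366 = $2,673.1803
Total = $5,654.5574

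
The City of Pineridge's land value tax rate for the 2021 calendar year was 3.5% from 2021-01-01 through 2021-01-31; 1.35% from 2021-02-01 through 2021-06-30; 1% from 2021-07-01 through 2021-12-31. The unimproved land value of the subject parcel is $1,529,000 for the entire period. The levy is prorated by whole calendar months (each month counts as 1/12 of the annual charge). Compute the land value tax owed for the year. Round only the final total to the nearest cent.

2021-01-01 to 2021-01-31: 1 month at 3.5% → $1,529,000 × 3.5% × 1/12 = $4,459.5833
2021-02-01 to 2021-06-30: 5 months at 1.35% → $1,529,000 × 1.35% × 5/12 = $8,600.6250
2021-07-01 to 2021-12-31: 6 months at 1% → $1,529,000 × 1% × 6/12 = $7,645.0000
Total = $20,705.2083

$20,705.21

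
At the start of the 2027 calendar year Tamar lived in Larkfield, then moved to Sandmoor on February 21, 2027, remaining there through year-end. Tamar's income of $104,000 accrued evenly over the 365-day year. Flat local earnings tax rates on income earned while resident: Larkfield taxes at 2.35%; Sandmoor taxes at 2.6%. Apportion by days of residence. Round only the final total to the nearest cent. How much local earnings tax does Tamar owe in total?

$2,667.67

Larkfield, January 1 – February 20, 2027: 51 days → $104,000 × 2.35% × 51/365 = $341.4904
Sandmoor, February 21 – December 31, 2027: 314 days → $104,000 × 2.6% × 314/365 = $2,326.1808
Total = $2,667.6712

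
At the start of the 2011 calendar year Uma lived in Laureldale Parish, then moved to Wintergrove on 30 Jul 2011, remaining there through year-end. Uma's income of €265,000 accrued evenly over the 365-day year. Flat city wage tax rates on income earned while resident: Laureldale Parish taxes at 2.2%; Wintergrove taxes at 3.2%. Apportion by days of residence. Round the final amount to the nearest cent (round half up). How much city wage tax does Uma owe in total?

€6,955.34

Laureldale Parish, 1 Jan – 29 Jul 2011: 210 days → €265,000 × 2.2% × 210/365 = €3,354.2466
Wintergrove, 30 Jul – 31 Dec 2011: 155 days → €265,000 × 3.2% × 155/365 = €3,601.0959
Total = €6,955.3425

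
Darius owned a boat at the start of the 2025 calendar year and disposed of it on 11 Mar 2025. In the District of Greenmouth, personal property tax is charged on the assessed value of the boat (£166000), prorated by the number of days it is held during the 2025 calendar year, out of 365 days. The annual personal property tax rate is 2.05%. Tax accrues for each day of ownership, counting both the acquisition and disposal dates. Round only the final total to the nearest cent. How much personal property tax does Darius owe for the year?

Days held (1 Jan – 11 Mar 2025): 70 out of 365
Tax = £166000 × 2.05% × 70/365 = £652.6301

£652.63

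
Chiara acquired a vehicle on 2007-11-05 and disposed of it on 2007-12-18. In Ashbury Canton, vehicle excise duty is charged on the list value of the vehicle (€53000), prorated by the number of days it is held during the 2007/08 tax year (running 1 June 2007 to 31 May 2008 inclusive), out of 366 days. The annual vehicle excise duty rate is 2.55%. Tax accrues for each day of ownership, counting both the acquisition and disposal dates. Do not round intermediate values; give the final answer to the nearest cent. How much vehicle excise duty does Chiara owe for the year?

Days held (2007-11-05 to 2007-12-18): 44 out of 366
Tax = €53000 × 2.55% × 44/366 = €162.4754

€162.48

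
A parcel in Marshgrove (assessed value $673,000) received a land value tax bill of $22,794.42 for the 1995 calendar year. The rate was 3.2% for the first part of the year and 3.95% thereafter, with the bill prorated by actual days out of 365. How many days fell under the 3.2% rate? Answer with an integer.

Let d = days at the first rate; then 365 − d days at the second rate.
$673,000 × [3.2%·d + 3.95%·(365−d)] / 365 = $22,794.42
Solving gives d = 274, so the new rate took effect on October 2, 1995.

274 days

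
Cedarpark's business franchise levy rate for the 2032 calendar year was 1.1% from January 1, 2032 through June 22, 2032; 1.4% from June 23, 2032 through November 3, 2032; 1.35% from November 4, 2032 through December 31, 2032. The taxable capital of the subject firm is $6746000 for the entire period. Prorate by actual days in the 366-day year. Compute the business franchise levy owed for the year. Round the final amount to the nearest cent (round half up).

January 1 – June 22, 2032: 174 days at 1.1% → $6746000 × 1.1% × 174/366 = $35278.2623
June 23 – November 3, 2032: 134 days at 1.4% → $6746000 × 1.4% × 134/366 = $34577.8579
November 4 – December 31, 2032: 58 days at 1.35% → $6746000 × 1.35% × 58/366 = $14432.0164
Total = $84288.1366

$84288.14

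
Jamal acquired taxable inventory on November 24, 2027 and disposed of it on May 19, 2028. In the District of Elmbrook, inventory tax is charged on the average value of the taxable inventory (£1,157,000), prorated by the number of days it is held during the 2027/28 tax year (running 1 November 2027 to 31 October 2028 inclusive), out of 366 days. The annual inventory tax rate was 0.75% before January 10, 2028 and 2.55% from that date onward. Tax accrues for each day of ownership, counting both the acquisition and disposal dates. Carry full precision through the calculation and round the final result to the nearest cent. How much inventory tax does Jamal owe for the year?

November 24, 2027 – January 9, 2028: 47 days at 0.75% → £1,157,000 × 0.75% × 47/366 = £1,114.3238
January 10 – May 19, 2028: 131 days at 2.55% → £1,157,000 × 2.55% × 131/366 = £10,559.9959
Total = £11,674.3197

£11,674.32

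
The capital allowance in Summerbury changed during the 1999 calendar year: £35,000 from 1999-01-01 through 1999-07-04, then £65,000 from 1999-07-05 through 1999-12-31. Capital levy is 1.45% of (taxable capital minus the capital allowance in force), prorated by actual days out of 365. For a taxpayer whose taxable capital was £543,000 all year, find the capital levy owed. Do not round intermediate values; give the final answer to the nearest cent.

1999-01-01 to 1999-07-04: 185 days, exemption £35,000 → (£543,000 − £35,000) × 1.45% × 185/365 = £3,733.4521
1999-07-05 to 1999-12-31: 180 days, exemption £65,000 → (£543,000 − £65,000) × 1.45% × 180/365 = £3,418.0274
Total = £7,151.4795

£7,151.48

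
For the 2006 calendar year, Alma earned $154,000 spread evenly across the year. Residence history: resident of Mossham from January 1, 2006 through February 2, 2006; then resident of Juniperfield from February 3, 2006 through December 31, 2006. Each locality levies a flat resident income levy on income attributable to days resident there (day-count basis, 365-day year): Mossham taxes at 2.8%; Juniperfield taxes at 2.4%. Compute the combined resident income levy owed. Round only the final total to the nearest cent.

Mossham, January 1 – February 2, 2006: 33 days → $154,000 × 2.8% × 33/365 = $389.8521
Juniperfield, February 3 – December 31, 2006: 332 days → $154,000 × 2.4% × 332/365 = $3,361.8411
Total = $3,751.6932

$3,751.69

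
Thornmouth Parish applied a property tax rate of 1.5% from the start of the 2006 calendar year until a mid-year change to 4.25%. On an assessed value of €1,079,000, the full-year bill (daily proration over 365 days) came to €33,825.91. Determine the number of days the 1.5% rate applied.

148 days

Let d = days at the first rate; then 365 − d days at the second rate.
€1,079,000 × [1.5%·d + 4.25%·(365−d)] / 365 = €33,825.91
Solving gives d = 148, so the new rate took effect on 29 May 2006.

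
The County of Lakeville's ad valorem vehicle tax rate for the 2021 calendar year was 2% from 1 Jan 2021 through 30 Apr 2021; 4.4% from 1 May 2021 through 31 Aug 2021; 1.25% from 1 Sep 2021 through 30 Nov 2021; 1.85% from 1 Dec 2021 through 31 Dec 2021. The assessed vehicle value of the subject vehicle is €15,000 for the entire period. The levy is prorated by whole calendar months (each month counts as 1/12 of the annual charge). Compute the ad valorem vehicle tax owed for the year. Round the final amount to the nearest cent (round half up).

€390.00

1 Jan – 30 Apr 2021: 4 months at 2% → €15,000 × 2% × 4/12 = €100.0000
1 May – 31 Aug 2021: 4 months at 4.4% → €15,000 × 4.4% × 4/12 = €220.0000
1 Sep – 30 Nov 2021: 3 months at 1.25% → €15,000 × 1.25% × 3/12 = €46.8750
1 Dec – 31 Dec 2021: 1 month at 1.85% → €15,000 × 1.85% × 1/12 = €23.1250
Total = €390.0000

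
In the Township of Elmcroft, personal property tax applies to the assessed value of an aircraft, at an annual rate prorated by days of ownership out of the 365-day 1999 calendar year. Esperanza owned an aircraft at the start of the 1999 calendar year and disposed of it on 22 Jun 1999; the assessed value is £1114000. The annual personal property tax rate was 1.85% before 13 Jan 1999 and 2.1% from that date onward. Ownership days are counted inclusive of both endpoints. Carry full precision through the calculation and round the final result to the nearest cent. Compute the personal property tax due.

1 Jan – 12 Jan 1999: 12 days at 1.85% → £1114000 × 1.85% × 12/365 = £677.5562
13 Jan – 22 Jun 1999: 161 days at 2.1% → £1114000 × 2.1% × 161/365 = £10318.9973
Total = £10996.5534

£10996.55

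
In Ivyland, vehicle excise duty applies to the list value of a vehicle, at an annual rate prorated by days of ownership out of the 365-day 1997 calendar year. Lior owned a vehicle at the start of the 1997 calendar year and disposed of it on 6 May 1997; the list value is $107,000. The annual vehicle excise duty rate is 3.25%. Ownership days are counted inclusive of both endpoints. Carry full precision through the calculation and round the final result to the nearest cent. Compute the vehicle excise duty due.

Days held (1 January – 6 May 1997): 126 out of 365
Tax = $107,000 × 3.25% × 126/365 = $1,200.4521

$1,200.45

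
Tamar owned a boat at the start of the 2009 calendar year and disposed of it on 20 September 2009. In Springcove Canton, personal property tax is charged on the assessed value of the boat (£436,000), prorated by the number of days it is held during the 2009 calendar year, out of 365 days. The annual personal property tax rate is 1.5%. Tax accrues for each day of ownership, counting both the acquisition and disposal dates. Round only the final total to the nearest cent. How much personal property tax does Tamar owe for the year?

£4,712.38

Days held (1 January – 20 September 2009): 263 out of 365
Tax = £436,000 × 1.5% × 263/365 = £4,712.3836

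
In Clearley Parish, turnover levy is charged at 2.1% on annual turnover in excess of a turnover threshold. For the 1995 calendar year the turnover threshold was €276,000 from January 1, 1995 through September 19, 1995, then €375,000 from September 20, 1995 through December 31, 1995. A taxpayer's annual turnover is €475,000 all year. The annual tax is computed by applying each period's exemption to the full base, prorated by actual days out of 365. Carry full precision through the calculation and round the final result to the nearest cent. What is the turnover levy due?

€3,592.32

January 1 – September 19, 1995: 262 days, exemption €276,000 → (€475,000 − €276,000) × 2.1% × 262/365 = €2,999.7205
September 20 – December 31, 1995: 103 days, exemption €375,000 → (€475,000 − €375,000) × 2.1% × 103/365 = €592.6027
Total = €3,592.3233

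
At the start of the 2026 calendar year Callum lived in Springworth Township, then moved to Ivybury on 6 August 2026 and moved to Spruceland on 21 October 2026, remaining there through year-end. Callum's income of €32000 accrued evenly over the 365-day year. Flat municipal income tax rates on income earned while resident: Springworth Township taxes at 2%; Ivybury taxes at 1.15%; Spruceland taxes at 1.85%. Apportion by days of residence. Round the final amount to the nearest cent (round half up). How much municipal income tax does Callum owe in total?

€573.90

Springworth Township, 1 January – 5 August 2026: 217 days → €32000 × 2% × 217/365 = €380.4932
Ivybury, 6 August – 20 October 2026: 76 days → €32000 × 1.15% × 76/365 = €76.6247
Spruceland, 21 October – 31 December 2026: 72 days → €32000 × 1.85% × 72/365 = €116.7781
Total = €573.8959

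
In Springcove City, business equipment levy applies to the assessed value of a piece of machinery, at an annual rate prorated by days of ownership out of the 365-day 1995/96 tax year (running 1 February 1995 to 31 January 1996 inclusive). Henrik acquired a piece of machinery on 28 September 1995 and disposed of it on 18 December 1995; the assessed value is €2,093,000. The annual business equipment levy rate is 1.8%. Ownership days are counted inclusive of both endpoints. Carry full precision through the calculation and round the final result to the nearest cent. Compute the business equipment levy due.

Days held (28 September – 18 December 1995): 82 out of 365
Tax = €2,093,000 × 1.8% × 82/365 = €8,463.7479

€8,463.75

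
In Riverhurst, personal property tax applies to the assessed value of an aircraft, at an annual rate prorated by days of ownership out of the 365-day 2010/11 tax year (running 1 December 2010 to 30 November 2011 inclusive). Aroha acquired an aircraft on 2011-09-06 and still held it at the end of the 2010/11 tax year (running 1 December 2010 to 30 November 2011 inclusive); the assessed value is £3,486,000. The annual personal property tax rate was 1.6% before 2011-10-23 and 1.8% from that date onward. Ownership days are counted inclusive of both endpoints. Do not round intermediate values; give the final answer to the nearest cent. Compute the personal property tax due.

£13,886.70

2011-09-06 to 2011-10-22: 47 days at 1.6% → £3,486,000 × 1.6% × 47/365 = £7,182.1151
2011-10-23 to 2011-11-30: 39 days at 1.8% → £3,486,000 × 1.8% × 39/365 = £6,704.5808
Total = £13,886.6959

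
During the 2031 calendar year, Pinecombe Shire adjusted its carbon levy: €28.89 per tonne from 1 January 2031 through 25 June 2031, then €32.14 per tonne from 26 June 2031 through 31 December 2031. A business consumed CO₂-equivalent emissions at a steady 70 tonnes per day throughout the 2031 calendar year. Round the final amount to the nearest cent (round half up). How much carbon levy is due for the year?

€781137.00

1 January – 25 June 2031: 176 days × 70 tonnes/day = 12,320 tonnes at €28.89/tonne → €355924.80
26 June – 31 December 2031: 189 days × 70 tonnes/day = 13,230 tonnes at €32.14/tonne → €425212.20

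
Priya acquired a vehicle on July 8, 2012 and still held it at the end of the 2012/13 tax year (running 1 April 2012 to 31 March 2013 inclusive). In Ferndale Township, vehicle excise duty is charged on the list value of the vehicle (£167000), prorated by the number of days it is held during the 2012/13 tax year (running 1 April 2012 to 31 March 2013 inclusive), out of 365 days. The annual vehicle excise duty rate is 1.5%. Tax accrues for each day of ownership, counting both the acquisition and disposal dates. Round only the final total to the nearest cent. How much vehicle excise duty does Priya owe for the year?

Days held (July 8, 2012 – March 31, 2013): 267 out of 365
Tax = £167000 × 1.5% × 267/365 = £1832.4247

£1832.42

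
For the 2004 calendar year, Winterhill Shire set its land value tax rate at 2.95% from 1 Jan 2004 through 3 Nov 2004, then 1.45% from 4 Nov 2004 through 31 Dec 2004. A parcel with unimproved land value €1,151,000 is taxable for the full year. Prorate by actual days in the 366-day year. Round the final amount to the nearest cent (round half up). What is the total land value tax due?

1 Jan – 3 Nov 2004: 308 days at 2.95% → €1,151,000 × 2.95% × 308/366 = €28,573.7322
4 Nov – 31 Dec 2004: 58 days at 1.45% → €1,151,000 × 1.45% × 58/366 = €2,644.7842
Total = €31,218.5164

€31,218.52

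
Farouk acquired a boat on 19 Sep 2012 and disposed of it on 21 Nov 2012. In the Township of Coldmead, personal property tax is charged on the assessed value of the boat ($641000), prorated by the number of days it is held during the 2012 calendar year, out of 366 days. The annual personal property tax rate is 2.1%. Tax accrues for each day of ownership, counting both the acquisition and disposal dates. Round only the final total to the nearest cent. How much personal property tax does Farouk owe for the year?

Days held (19 Sep – 21 Nov 2012): 64 out of 366
Tax = $641000 × 2.1% × 64/366 = $2353.8361

$2353.84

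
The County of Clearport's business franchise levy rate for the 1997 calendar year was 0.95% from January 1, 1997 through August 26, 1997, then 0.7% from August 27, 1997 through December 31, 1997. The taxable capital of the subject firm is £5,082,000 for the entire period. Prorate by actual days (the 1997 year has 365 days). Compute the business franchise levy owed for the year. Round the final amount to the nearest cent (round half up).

January 1 – August 26, 1997: 238 days at 0.95% → £5,082,000 × 0.95% × 238/365 = £31,480.5534
August 27 – December 31, 1997: 127 days at 0.7% → £5,082,000 × 0.7% × 127/365 = £12,377.8027
Total = £43,858.3562

£43,858.36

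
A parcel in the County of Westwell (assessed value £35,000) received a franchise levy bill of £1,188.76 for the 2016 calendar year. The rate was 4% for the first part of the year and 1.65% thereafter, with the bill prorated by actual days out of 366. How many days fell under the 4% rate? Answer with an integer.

Let d = days at the first rate; then 366 − d days at the second rate.
£35,000 × [4%·d + 1.65%·(366−d)] / 366 = £1,188.76
Solving gives d = 272, so the new rate took effect on 29 Sep 2016.

272 days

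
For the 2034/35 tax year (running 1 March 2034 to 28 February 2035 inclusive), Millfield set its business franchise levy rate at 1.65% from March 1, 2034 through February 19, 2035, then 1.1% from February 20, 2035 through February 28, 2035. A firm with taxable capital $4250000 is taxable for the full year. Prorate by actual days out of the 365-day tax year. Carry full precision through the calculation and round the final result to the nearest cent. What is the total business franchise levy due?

$69548.63

March 1, 2034 – February 19, 2035: 356 days at 1.65% → $4250000 × 1.65% × 356/365 = $68395.8904
February 20 – February 28, 2035: 9 days at 1.1% → $4250000 × 1.1% × 9/365 = $1152.7397
Total = $69548.6301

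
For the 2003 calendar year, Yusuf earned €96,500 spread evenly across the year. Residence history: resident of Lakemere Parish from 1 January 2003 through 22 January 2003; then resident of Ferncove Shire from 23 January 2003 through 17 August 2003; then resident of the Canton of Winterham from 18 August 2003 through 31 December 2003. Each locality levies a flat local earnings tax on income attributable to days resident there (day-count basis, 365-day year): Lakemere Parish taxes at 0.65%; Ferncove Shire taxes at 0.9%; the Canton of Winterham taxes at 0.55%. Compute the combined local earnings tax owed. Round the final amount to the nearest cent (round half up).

Lakemere Parish, 1 January – 22 January 2003: 22 days → €96,500 × 0.65% × 22/365 = €37.8068
Ferncove Shire, 23 January – 17 August 2003: 207 days → €96,500 × 0.9% × 207/365 = €492.5466
The Canton of Winterham, 18 August – 31 December 2003: 136 days → €96,500 × 0.55% × 136/365 = €197.7589
Total = €728.1123

€728.11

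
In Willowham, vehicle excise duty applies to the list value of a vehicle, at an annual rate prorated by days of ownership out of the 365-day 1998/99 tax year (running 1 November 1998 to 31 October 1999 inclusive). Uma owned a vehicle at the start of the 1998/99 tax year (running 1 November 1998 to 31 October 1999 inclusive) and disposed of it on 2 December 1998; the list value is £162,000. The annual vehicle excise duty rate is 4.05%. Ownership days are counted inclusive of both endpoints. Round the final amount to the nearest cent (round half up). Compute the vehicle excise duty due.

Days held (1 November – 2 December 1998): 32 out of 365
Tax = £162,000 × 4.05% × 32/365 = £575.2110

£575.21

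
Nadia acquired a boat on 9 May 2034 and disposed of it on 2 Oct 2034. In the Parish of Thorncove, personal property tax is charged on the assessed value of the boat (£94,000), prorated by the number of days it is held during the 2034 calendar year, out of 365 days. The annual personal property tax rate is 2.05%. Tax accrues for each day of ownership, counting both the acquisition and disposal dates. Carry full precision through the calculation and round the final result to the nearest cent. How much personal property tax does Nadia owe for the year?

Days held (9 May – 2 Oct 2034): 147 out of 365
Tax = £94,000 × 2.05% × 147/365 = £776.0795

£776.08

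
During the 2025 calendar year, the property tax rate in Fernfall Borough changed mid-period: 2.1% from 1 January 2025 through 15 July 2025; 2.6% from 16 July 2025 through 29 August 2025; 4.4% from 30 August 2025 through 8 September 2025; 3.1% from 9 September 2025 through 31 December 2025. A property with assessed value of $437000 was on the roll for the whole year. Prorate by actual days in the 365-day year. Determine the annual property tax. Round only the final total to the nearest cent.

$11086.63

1 January – 15 July 2025: 196 days at 2.1% → $437000 × 2.1% × 196/365 = $4927.9233
16 July – 29 August 2025: 45 days at 2.6% → $437000 × 2.6% × 45/365 = $1400.7945
30 August – 8 September 2025: 10 days at 4.4% → $437000 × 4.4% × 10/365 = $526.7945
9 September – 31 December 2025: 114 days at 3.1% → $437000 × 3.1% × 114/365 = $4231.1178
Total = $11086.6301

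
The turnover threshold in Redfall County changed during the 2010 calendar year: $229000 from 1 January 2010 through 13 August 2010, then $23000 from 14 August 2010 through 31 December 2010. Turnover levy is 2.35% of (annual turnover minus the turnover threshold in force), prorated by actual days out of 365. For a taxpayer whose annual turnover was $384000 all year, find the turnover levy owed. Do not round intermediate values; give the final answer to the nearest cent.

1 January – 13 August 2010: 225 days, exemption $229000 → ($384000 − $229000) × 2.35% × 225/365 = $2245.3767
14 August – 31 December 2010: 140 days, exemption $23000 → ($384000 − $23000) × 2.35% × 140/365 = $3253.9452
Total = $5499.3219

$5499.32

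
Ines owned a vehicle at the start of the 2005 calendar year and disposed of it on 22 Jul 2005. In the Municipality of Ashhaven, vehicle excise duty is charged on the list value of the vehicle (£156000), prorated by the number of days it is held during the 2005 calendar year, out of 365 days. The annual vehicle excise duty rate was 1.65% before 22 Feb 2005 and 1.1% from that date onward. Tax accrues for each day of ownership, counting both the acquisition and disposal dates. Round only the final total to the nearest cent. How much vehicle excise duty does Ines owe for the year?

1 Jan – 21 Feb 2005: 52 days at 1.65% → £156000 × 1.65% × 52/365 = £366.7068
22 Feb – 22 Jul 2005: 151 days at 1.1% → £156000 × 1.1% × 151/365 = £709.9068
Total = £1076.6137

£1076.61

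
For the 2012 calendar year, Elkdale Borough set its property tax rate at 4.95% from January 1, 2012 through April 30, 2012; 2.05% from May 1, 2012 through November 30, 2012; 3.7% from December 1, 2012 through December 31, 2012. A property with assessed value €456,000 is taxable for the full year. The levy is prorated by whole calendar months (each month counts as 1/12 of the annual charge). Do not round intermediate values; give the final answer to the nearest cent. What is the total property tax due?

€14,383.00

January 1 – April 30, 2012: 4 months at 4.95% → €456,000 × 4.95% × 4/12 = €7,524.0000
May 1 – November 30, 2012: 7 months at 2.05% → €456,000 × 2.05% × 7/12 = €5,453.0000
December 1 – December 31, 2012: 1 month at 3.7% → €456,000 × 3.7% × 1/12 = €1,406.0000
Total = €14,383.0000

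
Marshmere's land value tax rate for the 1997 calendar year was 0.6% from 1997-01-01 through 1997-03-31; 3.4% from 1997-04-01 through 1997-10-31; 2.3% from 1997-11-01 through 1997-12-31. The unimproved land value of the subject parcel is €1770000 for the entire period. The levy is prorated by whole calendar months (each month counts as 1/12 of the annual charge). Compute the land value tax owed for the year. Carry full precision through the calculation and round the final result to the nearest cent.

€44545.00

1997-01-01 to 1997-03-31: 3 months at 0.6% → €1770000 × 0.6% × 3/12 = €2655.0000
1997-04-01 to 1997-10-31: 7 months at 3.4% → €1770000 × 3.4% × 7/12 = €35105.0000
1997-11-01 to 1997-12-31: 2 months at 2.3% → €1770000 × 2.3% × 2/12 = €6785.0000
Total = €44545.0000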